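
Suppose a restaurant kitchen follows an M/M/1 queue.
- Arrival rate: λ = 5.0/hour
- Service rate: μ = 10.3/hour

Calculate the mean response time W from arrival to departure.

First, compute utilization: ρ = λ/μ = 5.0/10.3 = 0.4854
For M/M/1: W = 1/(μ-λ)
W = 1/(10.3-5.0) = 1/5.30
W = 0.1887 hours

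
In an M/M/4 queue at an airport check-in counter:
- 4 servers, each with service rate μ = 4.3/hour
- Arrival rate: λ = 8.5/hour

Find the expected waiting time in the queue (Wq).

Traffic intensity: ρ = λ/(cμ) = 8.5/(4×4.3) = 0.4942
Since ρ = 0.4942 < 1, system is stable.
Offered load a = λ/μ = cρ = 8.5/4.3 = 1.9767
P₀ = [ Σₙ₌₀^3 aⁿ/n! + a^4/(4!(1-ρ)) ]⁻¹
Σ = a^0/0! + a^1/1! + a^2/2! + a^3/3! = 1.0000 + 1.9767 + 1.9538 + 1.2874 = 6.2179
a^4/(4!(1-ρ)) = 15.2687/(24 × 0.5058) = 1.2578
P₀ = 1/(6.2179 + 1.2578) = 0.1338
Lq = P₀·a^4·ρ / (4!(1-ρ)²) = 0.13377 × 15.2687 × 0.49419 / (24 × 0.25585) = 0.1644
Wq = Lq/λ = 0.1644/8.5 = 0.01934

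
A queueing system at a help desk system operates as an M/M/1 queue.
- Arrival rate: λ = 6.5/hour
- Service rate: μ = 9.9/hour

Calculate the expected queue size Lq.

ρ = λ/μ = 6.5/9.9 = 0.6566
For M/M/1: Lq = λ²/(μ(μ-λ))
Lq = 42.25/(9.9 × 3.40)
Lq = 1.2552 tickets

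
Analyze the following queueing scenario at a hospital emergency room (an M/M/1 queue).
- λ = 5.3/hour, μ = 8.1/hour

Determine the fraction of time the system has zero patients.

ρ = λ/μ = 5.3/8.1 = 0.6543
P(0) = 1 - ρ = 1 - 0.6543 = 0.3457
The server is idle 34.57% of the time.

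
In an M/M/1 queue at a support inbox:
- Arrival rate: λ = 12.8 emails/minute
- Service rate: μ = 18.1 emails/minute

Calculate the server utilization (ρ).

Server utilization: ρ = λ/μ
ρ = 12.8/18.1 = 0.7072
The server is busy 70.72% of the time.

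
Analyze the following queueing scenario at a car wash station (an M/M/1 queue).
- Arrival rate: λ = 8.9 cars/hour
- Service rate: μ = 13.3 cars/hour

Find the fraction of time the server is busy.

Server utilization: ρ = λ/μ
ρ = 8.9/13.3 = 0.6692
The server is busy 66.92% of the time.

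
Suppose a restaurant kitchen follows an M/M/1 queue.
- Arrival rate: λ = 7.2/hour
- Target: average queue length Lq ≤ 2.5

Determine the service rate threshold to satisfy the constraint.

For M/M/1: Lq = λ²/(μ(μ-λ))
Need Lq ≤ 2.5, i.e. μ(μ-λ) ≥ λ²/2.5
μ² - 7.2μ - 51.84/2.5 ≥ 0  →  μ² - 7.2μ - 20.7360 ≥ 0
Quadratic formula (positive root): μ = [λ + √(λ² + 4×20.7360)]/2
Discriminant: 51.84 + 4×20.7360 = 134.7840, √134.7840 = 11.6097
μ ≥ (7.2 + 11.6097)/2 = 9.4048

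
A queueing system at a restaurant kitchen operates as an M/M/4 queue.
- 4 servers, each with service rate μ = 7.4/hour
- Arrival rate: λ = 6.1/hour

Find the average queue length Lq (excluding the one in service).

Traffic intensity: ρ = λ/(cμ) = 6.1/(4×7.4) = 0.2061
Since ρ = 0.2061 < 1, system is stable.
Offered load a = λ/μ = cρ = 6.1/7.4 = 0.8243
P₀ = [ Σₙ₌₀^3 aⁿ/n! + a^4/(4!(1-ρ)) ]⁻¹
Σ = a^0/0! + a^1/1! + a^2/2! + a^3/3! = 1.0000 + 0.82432 + 0.33976 + 0.093356 = 2.2574
a^4/(4!(1-ρ)) = 0.4617/(24 × 0.7939) = 0.02423
P₀ = 1/(2.2574 + 0.02423) = 0.4383
Lq = P₀·a^4·ρ / (4!(1-ρ)²) = 0.4383 × 0.4617 × 0.2061 / (24 × 0.6303) = 0.002757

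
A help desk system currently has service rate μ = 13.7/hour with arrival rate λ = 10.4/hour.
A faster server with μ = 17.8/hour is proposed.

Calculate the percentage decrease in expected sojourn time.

System 1: ρ₁ = 10.4/13.7 = 0.7591, W₁ = 1/(13.7-10.4) = 0.3030
System 2: ρ₂ = 10.4/17.8 = 0.5843, W₂ = 1/(17.8-10.4) = 0.1351
Improvement: (W₁-W₂)/W₁ = (0.3030-0.1351)/0.3030 = 55.41%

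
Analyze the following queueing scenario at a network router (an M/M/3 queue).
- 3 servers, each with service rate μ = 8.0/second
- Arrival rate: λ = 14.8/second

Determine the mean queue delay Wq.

Traffic intensity: ρ = λ/(cμ) = 14.8/(3×8.0) = 0.6167
Since ρ = 0.6167 < 1, system is stable.
Offered load a = λ/μ = cρ = 14.8/8.0 = 1.8500
P₀ = [ Σₙ₌₀^2 aⁿ/n! + a^3/(3!(1-ρ)) ]⁻¹
Σ = a^0/0! + a^1/1! + a^2/2! = 1.0000 + 1.8500 + 1.7113 = 4.5613
a^3/(3!(1-ρ)) = 6.3316/(6 × 0.38333) = 2.7529
P₀ = 1/(4.5613 + 2.7529) = 0.1367
Lq = P₀·a^3·ρ / (3!(1-ρ)²) = 0.13672 × 6.3316 × 0.61667 / (6 × 0.14694) = 0.6055
Wq = Lq/λ = 0.6055/14.8 = 0.04091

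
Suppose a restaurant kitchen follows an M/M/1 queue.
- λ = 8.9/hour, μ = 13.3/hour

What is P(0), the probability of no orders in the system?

ρ = λ/μ = 8.9/13.3 = 0.6692
P(0) = 1 - ρ = 1 - 0.6692 = 0.3308
The server is idle 33.08% of the time.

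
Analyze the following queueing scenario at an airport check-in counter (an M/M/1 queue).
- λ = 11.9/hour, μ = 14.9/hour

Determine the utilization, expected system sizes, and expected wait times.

Step 1: ρ = λ/μ = 11.9/14.9 = 0.7987
Step 2: L = λ/(μ-λ) = 11.9/3.00 = 3.9667
Step 3: Lq = λ²/(μ(μ-λ)) = 141.61/(14.9×3.00) = 3.1680
Step 4: W = 1/(μ-λ) = 1/3.00 = 0.333333
Step 5: Wq = λ/(μ(μ-λ)) = 11.9/(14.9×3.00) = 0.2662
Step 6: P(0) = 1-ρ = 0.2013
Verify: L = λW = 11.9×0.333333 = 3.9667 ✔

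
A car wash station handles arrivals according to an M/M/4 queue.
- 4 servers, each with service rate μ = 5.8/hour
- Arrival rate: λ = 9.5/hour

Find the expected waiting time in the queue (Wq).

Traffic intensity: ρ = λ/(cμ) = 9.5/(4×5.8) = 0.4095
Since ρ = 0.4095 < 1, system is stable.
Offered load a = λ/μ = cρ = 9.5/5.8 = 1.6379
P₀ = [ Σₙ₌₀^3 aⁿ/n! + a^4/(4!(1-ρ)) ]⁻¹
Σ = a^0/0! + a^1/1! + a^2/2! + a^3/3! = 1.0000 + 1.6379 + 1.3414 + 0.7324 = 4.7117
a^4/(4!(1-ρ)) = 7.1975/(24 × 0.5905) = 0.5079
P₀ = 1/(4.7117 + 0.5079) = 0.1916
Lq = P₀·a^4·ρ / (4!(1-ρ)²) = 0.19159 × 7.1975 × 0.40948 / (24 × 0.34871) = 0.06747
Wq = Lq/λ = 0.06747/9.5 = 0.007102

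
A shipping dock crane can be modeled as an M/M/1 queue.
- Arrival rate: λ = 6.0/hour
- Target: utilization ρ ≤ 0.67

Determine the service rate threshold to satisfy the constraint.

ρ = λ/μ, so μ = λ/ρ
μ ≥ 6.0/0.67 = 8.9552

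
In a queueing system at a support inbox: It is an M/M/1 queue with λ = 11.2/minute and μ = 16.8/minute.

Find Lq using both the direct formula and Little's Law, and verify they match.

Method 1 (direct): Lq = λ²/(μ(μ-λ)) = 125.44/(16.8 × 5.60) = 1.3333

Method 2 (Little's Law):
W = 1/(μ-λ) = 1/5.60 = 0.1785714
Wq = W - 1/μ = 0.1785714 - 0.05952381 = 0.119048
Lq = λWq = 11.2 × 0.119048 = 1.3333 ✔ (matches Method 1)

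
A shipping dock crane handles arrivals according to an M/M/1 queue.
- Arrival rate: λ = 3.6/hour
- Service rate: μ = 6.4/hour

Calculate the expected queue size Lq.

ρ = λ/μ = 3.6/6.4 = 0.5625
For M/M/1: Lq = λ²/(μ(μ-λ))
Lq = 12.96/(6.4 × 2.80)
Lq = 0.7232 containers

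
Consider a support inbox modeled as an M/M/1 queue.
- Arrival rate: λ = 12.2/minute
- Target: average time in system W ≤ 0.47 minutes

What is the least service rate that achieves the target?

For M/M/1: W = 1/(μ-λ)
Need W ≤ 0.47, so 1/(μ-λ) ≤ 0.47
μ - λ ≥ 1/0.47 = 2.1277
μ ≥ 12.2 + 2.1277 = 14.3277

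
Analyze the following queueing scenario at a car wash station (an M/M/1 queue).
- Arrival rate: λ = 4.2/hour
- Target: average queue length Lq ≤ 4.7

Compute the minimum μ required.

For M/M/1: Lq = λ²/(μ(μ-λ))
Need Lq ≤ 4.7, i.e. μ(μ-λ) ≥ λ²/4.7
μ² - 4.2μ - 17.64/4.7 ≥ 0  →  μ² - 4.2μ - 3.7532 ≥ 0
Quadratic formula (positive root): μ = [λ + √(λ² + 4×3.7532)]/2
Discriminant: 17.64 + 4×3.7532 = 32.6528, √32.6528 = 5.71426
μ ≥ (4.2 + 5.71426)/2 = 4.9571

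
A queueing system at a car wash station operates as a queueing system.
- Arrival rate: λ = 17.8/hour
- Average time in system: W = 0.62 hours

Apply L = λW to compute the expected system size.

Little's Law: L = λW
L = 17.8 × 0.62 = 11.0360 cars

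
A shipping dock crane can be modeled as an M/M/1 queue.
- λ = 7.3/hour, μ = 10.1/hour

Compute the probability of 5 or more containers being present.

ρ = λ/μ = 7.3/10.1 = 0.72277
P(N ≥ n) = ρⁿ
P(N ≥ 5) = 0.72277^5
P(N ≥ 5) = 0.1972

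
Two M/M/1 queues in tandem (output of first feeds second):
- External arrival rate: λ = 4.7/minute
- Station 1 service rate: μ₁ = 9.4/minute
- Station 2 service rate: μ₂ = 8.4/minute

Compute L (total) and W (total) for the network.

By Jackson's theorem, each station behaves as independent M/M/1.
Station 1: ρ₁ = 4.7/9.4 = 0.5000, L₁ = ρ₁/(1-ρ₁) = λ/(μ₁-λ) = 4.7/4.70 = 1.0000
Station 2: ρ₂ = 4.7/8.4 = 0.5595, L₂ = ρ₂/(1-ρ₂) = λ/(μ₂-λ) = 4.7/3.70 = 1.2703
Total: L = L₁ + L₂ = 1.0000 + 1.2703 = 2.2703
W = L/λ = 2.2703/4.7 = 0.4830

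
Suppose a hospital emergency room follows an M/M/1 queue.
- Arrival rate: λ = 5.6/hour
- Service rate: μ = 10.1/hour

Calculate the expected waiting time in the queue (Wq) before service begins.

First, compute utilization: ρ = λ/μ = 5.6/10.1 = 0.5545
For M/M/1: Wq = λ/(μ(μ-λ))
Wq = 5.6/(10.1 × (10.1-5.6))
Wq = 5.6/(10.1 × 4.50)
Wq = 0.1232 hours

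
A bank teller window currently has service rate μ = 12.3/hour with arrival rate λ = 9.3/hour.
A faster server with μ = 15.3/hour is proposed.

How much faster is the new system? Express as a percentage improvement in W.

System 1: ρ₁ = 9.3/12.3 = 0.7561, W₁ = 1/(12.3-9.3) = 0.33333
System 2: ρ₂ = 9.3/15.3 = 0.6078, W₂ = 1/(15.3-9.3) = 0.16667
Improvement: (W₁-W₂)/W₁ = (0.33333-0.16667)/0.33333 = 50.00%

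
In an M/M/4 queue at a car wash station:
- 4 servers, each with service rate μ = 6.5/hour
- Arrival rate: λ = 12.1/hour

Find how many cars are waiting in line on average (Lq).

Traffic intensity: ρ = λ/(cμ) = 12.1/(4×6.5) = 0.4654
Since ρ = 0.4654 < 1, system is stable.
Offered load a = λ/μ = cρ = 12.1/6.5 = 1.8615
P₀ = [ Σₙ₌₀^3 aⁿ/n! + a^4/(4!(1-ρ)) ]⁻¹
Σ = a^0/0! + a^1/1! + a^2/2! + a^3/3! = 1.0000 + 1.8615 + 1.7327 + 1.0751 = 5.6693
a^4/(4!(1-ρ)) = 12.0085/(24 × 0.5346) = 0.9359
P₀ = 1/(5.6693 + 0.9359) = 0.1514
Lq = P₀·a^4·ρ / (4!(1-ρ)²) = 0.15139 × 12.0085 × 0.46538 / (24 × 0.28581) = 0.1233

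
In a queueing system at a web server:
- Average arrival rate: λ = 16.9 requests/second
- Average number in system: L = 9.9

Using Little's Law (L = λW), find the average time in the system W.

Little's Law: L = λW, so W = L/λ
W = 9.9/16.9 = 0.5858 seconds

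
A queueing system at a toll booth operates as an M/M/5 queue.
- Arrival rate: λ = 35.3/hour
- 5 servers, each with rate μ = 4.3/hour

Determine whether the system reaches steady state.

Stability requires ρ = λ/(cμ) < 1
ρ = 35.3/(5 × 4.3) = 35.3/21.50 = 1.6419
Since 1.6419 ≥ 1, the system is UNSTABLE.
Need c > λ/μ = 35.3/4.3 = 8.21.
Minimum servers needed: c = 9.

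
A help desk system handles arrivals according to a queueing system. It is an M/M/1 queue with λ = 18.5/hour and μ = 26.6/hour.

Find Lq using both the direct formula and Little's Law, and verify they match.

Method 1 (direct): Lq = λ²/(μ(μ-λ)) = 342.25/(26.6 × 8.10) = 1.5885

Method 2 (Little's Law):
W = 1/(μ-λ) = 1/8.10 = 0.123457
Wq = W - 1/μ = 0.123457 - 0.0375940 = 0.085863
Lq = λWq = 18.5 × 0.085863 = 1.5885 ✔ (matches Method 1)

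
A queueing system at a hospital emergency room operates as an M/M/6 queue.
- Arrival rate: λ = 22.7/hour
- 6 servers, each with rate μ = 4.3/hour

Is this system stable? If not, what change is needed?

Stability requires ρ = λ/(cμ) < 1
ρ = 22.7/(6 × 4.3) = 22.7/25.80 = 0.8798
Since 0.8798 < 1, the system is STABLE.
The servers are busy 87.98% of the time.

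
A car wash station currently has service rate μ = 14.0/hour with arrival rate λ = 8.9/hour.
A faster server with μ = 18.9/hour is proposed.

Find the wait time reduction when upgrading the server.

System 1: ρ₁ = 8.9/14.0 = 0.6357, W₁ = 1/(14.0-8.9) = 0.19608
System 2: ρ₂ = 8.9/18.9 = 0.4709, W₂ = 1/(18.9-8.9) = 0.10000
Improvement: (W₁-W₂)/W₁ = (0.19608-0.10000)/0.19608 = 49.00%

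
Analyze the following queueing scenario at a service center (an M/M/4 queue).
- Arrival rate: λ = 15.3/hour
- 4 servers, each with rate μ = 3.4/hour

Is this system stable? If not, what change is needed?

Stability requires ρ = λ/(cμ) < 1
ρ = 15.3/(4 × 3.4) = 15.3/13.60 = 1.1250
Since 1.1250 ≥ 1, the system is UNSTABLE.
Need c > λ/μ = 15.3/3.4 = 4.50.
Minimum servers needed: c = 5.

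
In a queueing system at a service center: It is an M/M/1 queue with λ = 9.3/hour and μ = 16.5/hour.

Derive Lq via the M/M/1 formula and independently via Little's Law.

Method 1 (direct): Lq = λ²/(μ(μ-λ)) = 86.49/(16.5 × 7.20) = 0.7280

Method 2 (Little's Law):
W = 1/(μ-λ) = 1/7.20 = 0.13889
Wq = W - 1/μ = 0.13889 - 0.060606 = 0.07828
Lq = λWq = 9.3 × 0.07828 = 0.7280 ✔ (matches Method 1)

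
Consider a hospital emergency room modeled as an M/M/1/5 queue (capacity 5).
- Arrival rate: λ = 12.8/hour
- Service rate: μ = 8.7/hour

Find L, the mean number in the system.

ρ = λ/μ = 12.8/8.7 = 1.47126
P₀ = (1-ρ)/(1-ρ^(K+1)) = (1-1.47126)/(1-1.47126^6) = -0.4713/-9.1423 = 0.05155
P_K = P₀×ρ^K = 0.051547 × 1.47126^5 = 0.051547 × 6.8936 = 0.3553
L = ρ[1 - (K+1)ρ^K + Kρ^(K+1)] / [(1-ρ)(1-ρ^(K+1))]
L = 1.47126 × (1 - 6×6.8936 + 5×10.1423) / ((1 - 1.47126) × (1 - 10.1423)) = 3.5343 patients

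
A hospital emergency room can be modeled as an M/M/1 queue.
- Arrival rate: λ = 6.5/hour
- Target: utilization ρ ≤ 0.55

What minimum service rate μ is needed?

ρ = λ/μ, so μ = λ/ρ
μ ≥ 6.5/0.55 = 11.8182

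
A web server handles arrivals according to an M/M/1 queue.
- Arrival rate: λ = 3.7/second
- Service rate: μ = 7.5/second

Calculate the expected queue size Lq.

ρ = λ/μ = 3.7/7.5 = 0.4933
For M/M/1: Lq = λ²/(μ(μ-λ))
Lq = 13.69/(7.5 × 3.80)
Lq = 0.4804 requests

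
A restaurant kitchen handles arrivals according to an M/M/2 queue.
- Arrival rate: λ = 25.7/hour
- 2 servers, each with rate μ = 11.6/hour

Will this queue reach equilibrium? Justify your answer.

Stability requires ρ = λ/(cμ) < 1
ρ = 25.7/(2 × 11.6) = 25.7/23.20 = 1.1078
Since 1.1078 ≥ 1, the system is UNSTABLE.
Need c > λ/μ = 25.7/11.6 = 2.22.
Minimum servers needed: c = 3.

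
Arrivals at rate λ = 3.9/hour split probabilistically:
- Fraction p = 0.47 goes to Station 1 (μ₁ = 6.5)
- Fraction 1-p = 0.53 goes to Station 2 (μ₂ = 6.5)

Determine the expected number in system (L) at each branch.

Effective rates: λ₁ = 3.9×0.47 = 1.833, λ₂ = 3.9×0.53 = 2.067
Station 1: ρ₁ = 1.833/6.5 = 0.2820, L₁ = ρ₁/(1-ρ₁) = 0.2820/(1-0.2820) = 0.3928
Station 2: ρ₂ = 2.067/6.5 = 0.3180, L₂ = ρ₂/(1-ρ₂) = 0.3180/(1-0.3180) = 0.4663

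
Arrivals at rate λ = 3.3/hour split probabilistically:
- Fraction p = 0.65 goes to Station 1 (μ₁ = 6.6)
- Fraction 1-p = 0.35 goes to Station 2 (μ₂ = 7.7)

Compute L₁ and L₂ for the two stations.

Effective rates: λ₁ = 3.3×0.65 = 2.145, λ₂ = 3.3×0.35 = 1.155
Station 1: ρ₁ = 2.145/6.6 = 0.3250, L₁ = ρ₁/(1-ρ₁) = 0.3250/(1-0.3250) = 0.4815
Station 2: ρ₂ = 1.155/7.7 = 0.1500, L₂ = ρ₂/(1-ρ₂) = 0.1500/(1-0.1500) = 0.1765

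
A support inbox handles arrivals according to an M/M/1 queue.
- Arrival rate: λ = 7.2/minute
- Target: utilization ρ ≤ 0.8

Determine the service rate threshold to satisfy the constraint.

ρ = λ/μ, so μ = λ/ρ
μ ≥ 7.2/0.8 = 9.0000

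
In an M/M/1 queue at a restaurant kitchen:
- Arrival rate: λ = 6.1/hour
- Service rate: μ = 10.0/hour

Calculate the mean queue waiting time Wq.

First, compute utilization: ρ = λ/μ = 6.1/10.0 = 0.6100
For M/M/1: Wq = λ/(μ(μ-λ))
Wq = 6.1/(10.0 × (10.0-6.1))
Wq = 6.1/(10.0 × 3.90)
Wq = 0.1564 hours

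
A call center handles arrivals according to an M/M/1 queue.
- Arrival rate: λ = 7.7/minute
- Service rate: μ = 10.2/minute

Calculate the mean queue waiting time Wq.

First, compute utilization: ρ = λ/μ = 7.7/10.2 = 0.7549
For M/M/1: Wq = λ/(μ(μ-λ))
Wq = 7.7/(10.2 × (10.2-7.7))
Wq = 7.7/(10.2 × 2.50)
Wq = 0.3020 minutes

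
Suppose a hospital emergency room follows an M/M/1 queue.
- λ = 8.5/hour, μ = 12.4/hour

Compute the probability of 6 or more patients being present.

ρ = λ/μ = 8.5/12.4 = 0.68548
P(N ≥ n) = ρⁿ
P(N ≥ 6) = 0.68548^6
P(N ≥ 6) = 0.1037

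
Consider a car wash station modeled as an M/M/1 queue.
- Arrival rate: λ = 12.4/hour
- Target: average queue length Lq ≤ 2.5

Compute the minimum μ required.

For M/M/1: Lq = λ²/(μ(μ-λ))
Need Lq ≤ 2.5, i.e. μ(μ-λ) ≥ λ²/2.5
μ² - 12.4μ - 153.76/2.5 ≥ 0  →  μ² - 12.4μ - 61.5040 ≥ 0
Quadratic formula (positive root): μ = [λ + √(λ² + 4×61.5040)]/2
Discriminant: 153.76 + 4×61.5040 = 399.7760, √399.7760 = 19.9944
μ ≥ (12.4 + 19.9944)/2 = 16.1972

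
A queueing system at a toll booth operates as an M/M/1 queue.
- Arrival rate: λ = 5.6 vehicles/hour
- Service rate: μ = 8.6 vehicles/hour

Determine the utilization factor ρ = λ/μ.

Server utilization: ρ = λ/μ
ρ = 5.6/8.6 = 0.6512
The server is busy 65.12% of the time.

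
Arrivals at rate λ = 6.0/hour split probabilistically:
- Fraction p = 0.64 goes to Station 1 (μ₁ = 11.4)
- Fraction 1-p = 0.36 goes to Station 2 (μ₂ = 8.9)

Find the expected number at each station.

Effective rates: λ₁ = 6.0×0.64 = 3.84, λ₂ = 6.0×0.36 = 2.16
Station 1: ρ₁ = 3.84/11.4 = 0.33684, L₁ = ρ₁/(1-ρ₁) = 0.33684/(1-0.33684) = 0.5079
Station 2: ρ₂ = 2.16/8.9 = 0.2427, L₂ = ρ₂/(1-ρ₂) = 0.2427/(1-0.2427) = 0.3205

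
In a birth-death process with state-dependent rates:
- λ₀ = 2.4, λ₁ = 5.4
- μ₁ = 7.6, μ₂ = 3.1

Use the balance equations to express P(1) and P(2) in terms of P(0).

Balance equations:
State 0: λ₀P₀ = μ₁P₁ → P₁ = (λ₀/μ₁)P₀ = (2.4/7.6)P₀ = 0.3158P₀
State 1: P₂ = (λ₀λ₁)/(μ₁μ₂)P₀ = (2.4×5.4)/(7.6×3.1)P₀ = 0.5501P₀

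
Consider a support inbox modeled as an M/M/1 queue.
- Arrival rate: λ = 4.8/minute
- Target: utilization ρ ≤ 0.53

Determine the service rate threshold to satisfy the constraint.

ρ = λ/μ, so μ = λ/ρ
μ ≥ 4.8/0.53 = 9.0566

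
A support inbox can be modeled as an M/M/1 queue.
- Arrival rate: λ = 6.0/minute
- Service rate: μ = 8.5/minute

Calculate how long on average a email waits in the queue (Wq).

First, compute utilization: ρ = λ/μ = 6.0/8.5 = 0.7059
For M/M/1: Wq = λ/(μ(μ-λ))
Wq = 6.0/(8.5 × (8.5-6.0))
Wq = 6.0/(8.5 × 2.50)
Wq = 0.2824 minutes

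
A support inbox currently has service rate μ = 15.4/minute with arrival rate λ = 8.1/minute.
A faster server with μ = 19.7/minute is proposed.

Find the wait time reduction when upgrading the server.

System 1: ρ₁ = 8.1/15.4 = 0.5260, W₁ = 1/(15.4-8.1) = 0.1370
System 2: ρ₂ = 8.1/19.7 = 0.4112, W₂ = 1/(19.7-8.1) = 0.08621
Improvement: (W₁-W₂)/W₁ = (0.1370-0.08621)/0.1370 = 37.07%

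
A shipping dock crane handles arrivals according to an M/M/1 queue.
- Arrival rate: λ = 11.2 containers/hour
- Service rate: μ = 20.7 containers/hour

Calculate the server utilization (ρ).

Server utilization: ρ = λ/μ
ρ = 11.2/20.7 = 0.5411
The server is busy 54.11% of the time.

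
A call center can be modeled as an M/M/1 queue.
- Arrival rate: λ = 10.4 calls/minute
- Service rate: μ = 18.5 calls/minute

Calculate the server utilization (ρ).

Server utilization: ρ = λ/μ
ρ = 10.4/18.5 = 0.5622
The server is busy 56.22% of the time.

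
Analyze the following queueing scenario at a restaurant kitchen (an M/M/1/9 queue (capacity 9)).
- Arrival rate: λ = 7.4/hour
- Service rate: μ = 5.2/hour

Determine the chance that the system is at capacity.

ρ = λ/μ = 7.4/5.2 = 1.42308
P₀ = (1-ρ)/(1-ρ^(K+1)) = (1-1.42308)/(1-1.42308^10) = -0.4231/-33.0638 = 0.01280
P_K = P₀×ρ^K = 0.012796 × 1.42308^9 = 0.012796 × 23.9367 = 0.3063
Blocking probability = 30.63%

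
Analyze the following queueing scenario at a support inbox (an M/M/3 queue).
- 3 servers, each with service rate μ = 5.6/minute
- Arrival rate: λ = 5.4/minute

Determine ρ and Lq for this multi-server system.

Traffic intensity: ρ = λ/(cμ) = 5.4/(3×5.6) = 0.3214
Since ρ = 0.3214 < 1, system is stable.
Offered load a = λ/μ = cρ = 5.4/5.6 = 0.9643
P₀ = [ Σₙ₌₀^2 aⁿ/n! + a^3/(3!(1-ρ)) ]⁻¹
Σ = a^0/0! + a^1/1! + a^2/2! = 1.0000 + 0.9643 + 0.4649 = 2.4292
a^3/(3!(1-ρ)) = 0.8966/(6 × 0.6786) = 0.2202
P₀ = 1/(2.4292 + 0.2202) = 0.3774
Lq = P₀·a^3·ρ / (3!(1-ρ)²) = 0.37744 × 0.89664 × 0.32143 / (6 × 0.46046) = 0.03937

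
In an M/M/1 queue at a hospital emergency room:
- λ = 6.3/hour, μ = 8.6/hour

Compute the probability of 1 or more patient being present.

ρ = λ/μ = 6.3/8.6 = 0.7326
P(N ≥ n) = ρⁿ
P(N ≥ 1) = 0.7326^1
P(N ≥ 1) = 0.7326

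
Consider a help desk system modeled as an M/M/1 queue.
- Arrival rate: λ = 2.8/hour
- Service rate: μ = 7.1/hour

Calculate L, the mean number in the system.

ρ = λ/μ = 2.8/7.1 = 0.3944
For M/M/1: L = λ/(μ-λ)
L = 2.8/(7.1-2.8) = 2.8/4.30
L = 0.6512 tickets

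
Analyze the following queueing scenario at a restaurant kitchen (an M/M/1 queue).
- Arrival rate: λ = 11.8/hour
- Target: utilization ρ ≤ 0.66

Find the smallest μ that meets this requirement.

ρ = λ/μ, so μ = λ/ρ
μ ≥ 11.8/0.66 = 17.8788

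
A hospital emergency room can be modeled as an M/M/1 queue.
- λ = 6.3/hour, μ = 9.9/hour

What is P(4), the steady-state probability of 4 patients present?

ρ = λ/μ = 6.3/9.9 = 0.63636
P(n) = (1-ρ)ρⁿ
P(4) = (1-0.63636) × 0.63636^4
P(4) = 0.3636 × 0.1640
P(4) = 0.05963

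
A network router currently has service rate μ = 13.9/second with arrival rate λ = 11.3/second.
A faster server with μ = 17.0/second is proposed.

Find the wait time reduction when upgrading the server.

System 1: ρ₁ = 11.3/13.9 = 0.8129, W₁ = 1/(13.9-11.3) = 0.3846
System 2: ρ₂ = 11.3/17.0 = 0.6647, W₂ = 1/(17.0-11.3) = 0.1754
Improvement: (W₁-W₂)/W₁ = (0.3846-0.1754)/0.3846 = 54.39%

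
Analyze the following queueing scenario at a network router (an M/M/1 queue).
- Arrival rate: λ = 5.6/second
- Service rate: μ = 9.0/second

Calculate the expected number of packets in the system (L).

ρ = λ/μ = 5.6/9.0 = 0.6222
For M/M/1: L = λ/(μ-λ)
L = 5.6/(9.0-5.6) = 5.6/3.40
L = 1.6471 packets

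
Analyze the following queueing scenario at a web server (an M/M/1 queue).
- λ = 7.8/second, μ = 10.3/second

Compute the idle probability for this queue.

ρ = λ/μ = 7.8/10.3 = 0.7573
P(0) = 1 - ρ = 1 - 0.7573 = 0.2427
The server is idle 24.27% of the time.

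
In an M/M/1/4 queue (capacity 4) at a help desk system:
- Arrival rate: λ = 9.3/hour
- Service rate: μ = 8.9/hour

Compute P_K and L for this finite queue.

ρ = λ/μ = 9.3/8.9 = 1.044944
P₀ = (1-ρ)/(1-ρ^(K+1)) = (1-1.044944)/(1-1.044944^5) = -0.04494/-0.2458 = 0.1828
P_K = P₀×ρ^K = 0.1828 × 1.044944^4 = 0.1828 × 1.1923 = 0.2180
Blocking probability P_4 = 0.2180 (21.80%)
L = ρ[1 - (K+1)ρ^K + Kρ^(K+1)] / [(1-ρ)(1-ρ^(K+1))]
L = 1.044944 × (1 - 5×1.1922630 + 4×1.2458481) / ((1 - 1.044944) × (1 - 1.2458481)) = 2.0879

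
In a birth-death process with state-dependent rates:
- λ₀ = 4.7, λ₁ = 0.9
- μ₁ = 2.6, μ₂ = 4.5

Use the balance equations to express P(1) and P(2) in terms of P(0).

Balance equations:
State 0: λ₀P₀ = μ₁P₁ → P₁ = (λ₀/μ₁)P₀ = (4.7/2.6)P₀ = 1.8077P₀
State 1: P₂ = (λ₀λ₁)/(μ₁μ₂)P₀ = (4.7×0.9)/(2.6×4.5)P₀ = 0.3615P₀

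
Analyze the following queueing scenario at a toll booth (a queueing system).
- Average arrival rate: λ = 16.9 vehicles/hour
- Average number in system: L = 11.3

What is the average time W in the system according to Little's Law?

Little's Law: L = λW, so W = L/λ
W = 11.3/16.9 = 0.6686 hours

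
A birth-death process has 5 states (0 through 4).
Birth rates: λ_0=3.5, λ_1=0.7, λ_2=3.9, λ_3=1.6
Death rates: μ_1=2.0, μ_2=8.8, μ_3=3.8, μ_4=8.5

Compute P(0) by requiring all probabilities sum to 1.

Ratios P(n)/P(0) = (λ₀···λₙ₋₁)/(μ₁···μₙ):
P(1)/P(0) = (3.5)/(2.0) = 1.7500
P(2)/P(0) = (3.5×0.7)/(2.0×8.8) = 0.1392
P(3)/P(0) = (3.5×0.7×3.9)/(2.0×8.8×3.8) = 0.1429
P(4)/P(0) = (3.5×0.7×3.9×1.6)/(2.0×8.8×3.8×8.5) = 0.02689

Normalization: ∑ P(n) = 1
P(0) × (1.0000 + 1.7500 + 0.1392 + 0.1429 + 0.02689) = 1
P(0) × 3.0590 = 1
P(0) = 1/3.0590 = 0.3269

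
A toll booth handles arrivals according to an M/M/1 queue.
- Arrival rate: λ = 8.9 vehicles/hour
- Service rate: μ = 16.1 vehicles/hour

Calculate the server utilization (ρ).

Server utilization: ρ = λ/μ
ρ = 8.9/16.1 = 0.5528
The server is busy 55.28% of the time.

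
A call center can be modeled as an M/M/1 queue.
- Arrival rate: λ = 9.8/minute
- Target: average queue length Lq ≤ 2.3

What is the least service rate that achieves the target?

For M/M/1: Lq = λ²/(μ(μ-λ))
Need Lq ≤ 2.3, i.e. μ(μ-λ) ≥ λ²/2.3
μ² - 9.8μ - 96.04/2.3 ≥ 0  →  μ² - 9.8μ - 41.75652 ≥ 0
Quadratic formula (positive root): μ = [λ + √(λ² + 4×41.75652)]/2
Discriminant: 96.04 + 4×41.75652 = 263.0661, √263.0661 = 16.2193
μ ≥ (9.8 + 16.2193)/2 = 13.0097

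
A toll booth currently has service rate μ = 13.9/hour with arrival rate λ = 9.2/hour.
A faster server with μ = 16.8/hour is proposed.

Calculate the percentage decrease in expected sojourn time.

System 1: ρ₁ = 9.2/13.9 = 0.6619, W₁ = 1/(13.9-9.2) = 0.2128
System 2: ρ₂ = 9.2/16.8 = 0.5476, W₂ = 1/(16.8-9.2) = 0.1316
Improvement: (W₁-W₂)/W₁ = (0.2128-0.1316)/0.2128 = 38.16%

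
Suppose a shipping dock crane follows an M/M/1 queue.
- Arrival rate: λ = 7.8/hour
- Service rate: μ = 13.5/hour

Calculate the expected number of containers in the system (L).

ρ = λ/μ = 7.8/13.5 = 0.5778
For M/M/1: L = λ/(μ-λ)
L = 7.8/(13.5-7.8) = 7.8/5.70
L = 1.3684 containers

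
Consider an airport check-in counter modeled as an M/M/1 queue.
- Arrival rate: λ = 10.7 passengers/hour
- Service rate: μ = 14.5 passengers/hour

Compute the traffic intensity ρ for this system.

Server utilization: ρ = λ/μ
ρ = 10.7/14.5 = 0.7379
The server is busy 73.79% of the time.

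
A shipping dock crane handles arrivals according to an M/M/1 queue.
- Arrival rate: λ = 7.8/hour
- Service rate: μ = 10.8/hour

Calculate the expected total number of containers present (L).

ρ = λ/μ = 7.8/10.8 = 0.7222
For M/M/1: L = λ/(μ-λ)
L = 7.8/(10.8-7.8) = 7.8/3.00
L = 2.6000 containers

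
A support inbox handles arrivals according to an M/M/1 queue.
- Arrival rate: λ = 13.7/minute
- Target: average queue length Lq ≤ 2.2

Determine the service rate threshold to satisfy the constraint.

For M/M/1: Lq = λ²/(μ(μ-λ))
Need Lq ≤ 2.2, i.e. μ(μ-λ) ≥ λ²/2.2
μ² - 13.7μ - 187.69/2.2 ≥ 0  →  μ² - 13.7μ - 85.313636 ≥ 0
Quadratic formula (positive root): μ = [λ + √(λ² + 4×85.313636)]/2
Discriminant: 187.69 + 4×85.313636 = 528.9445, √528.9445 = 22.9988
μ ≥ (13.7 + 22.9988)/2 = 18.3494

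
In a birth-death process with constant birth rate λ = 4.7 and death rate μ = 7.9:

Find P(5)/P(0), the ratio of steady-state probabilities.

For constant rates: P(n)/P(0) = (λ/μ)^n
P(5)/P(0) = (4.7/7.9)^5 = 0.594937^5 = 0.07453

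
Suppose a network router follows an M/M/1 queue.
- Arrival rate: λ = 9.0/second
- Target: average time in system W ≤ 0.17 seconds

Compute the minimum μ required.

For M/M/1: W = 1/(μ-λ)
Need W ≤ 0.17, so 1/(μ-λ) ≤ 0.17
μ - λ ≥ 1/0.17 = 5.8824
μ ≥ 9.0 + 5.8824 = 14.8824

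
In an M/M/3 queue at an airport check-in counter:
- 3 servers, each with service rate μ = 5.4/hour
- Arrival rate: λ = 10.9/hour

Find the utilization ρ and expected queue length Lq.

Traffic intensity: ρ = λ/(cμ) = 10.9/(3×5.4) = 0.6728
Since ρ = 0.6728 < 1, system is stable.
Offered load a = λ/μ = cρ = 10.9/5.4 = 2.0185
P₀ = [ Σₙ₌₀^2 aⁿ/n! + a^3/(3!(1-ρ)) ]⁻¹
Σ = a^0/0! + a^1/1! + a^2/2! = 1.0000 + 2.0185 + 2.0372 = 5.0557
a^3/(3!(1-ρ)) = 8.2243/(6 × 0.32716) = 4.1897
P₀ = 1/(5.0557 + 4.1897) = 0.1082
Lq = P₀·a^3·ρ / (3!(1-ρ)²) = 0.10816 × 8.2243 × 0.67284 / (6 × 0.10703) = 0.9320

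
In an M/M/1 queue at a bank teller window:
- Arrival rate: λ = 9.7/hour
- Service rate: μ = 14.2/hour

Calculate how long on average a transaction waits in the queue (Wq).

First, compute utilization: ρ = λ/μ = 9.7/14.2 = 0.6831
For M/M/1: Wq = λ/(μ(μ-λ))
Wq = 9.7/(14.2 × (14.2-9.7))
Wq = 9.7/(14.2 × 4.50)
Wq = 0.1518 hours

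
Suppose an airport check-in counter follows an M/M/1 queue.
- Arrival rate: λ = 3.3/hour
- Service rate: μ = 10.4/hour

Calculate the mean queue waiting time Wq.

First, compute utilization: ρ = λ/μ = 3.3/10.4 = 0.3173
For M/M/1: Wq = λ/(μ(μ-λ))
Wq = 3.3/(10.4 × (10.4-3.3))
Wq = 3.3/(10.4 × 7.10)
Wq = 0.04469 hours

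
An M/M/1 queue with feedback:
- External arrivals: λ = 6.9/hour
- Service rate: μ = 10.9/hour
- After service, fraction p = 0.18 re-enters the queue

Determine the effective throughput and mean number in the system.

Effective arrival rate: λ_eff = λ/(1-p) = 6.9/(1-0.18) = 6.9/0.82 = 8.414634
ρ = λ_eff/μ = 8.414634/10.9 = 0.771985
L = ρ/(1-ρ) = 0.771985/(1-0.771985) = 3.3857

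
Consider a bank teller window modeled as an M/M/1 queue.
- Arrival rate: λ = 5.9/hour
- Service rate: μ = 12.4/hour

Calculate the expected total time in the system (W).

First, compute utilization: ρ = λ/μ = 5.9/12.4 = 0.4758
For M/M/1: W = 1/(μ-λ)
W = 1/(12.4-5.9) = 1/6.50
W = 0.1538 hours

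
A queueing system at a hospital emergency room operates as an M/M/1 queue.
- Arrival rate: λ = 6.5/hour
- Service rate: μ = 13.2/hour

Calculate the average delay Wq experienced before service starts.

First, compute utilization: ρ = λ/μ = 6.5/13.2 = 0.4924
For M/M/1: Wq = λ/(μ(μ-λ))
Wq = 6.5/(13.2 × (13.2-6.5))
Wq = 6.5/(13.2 × 6.70)
Wq = 0.07350 hours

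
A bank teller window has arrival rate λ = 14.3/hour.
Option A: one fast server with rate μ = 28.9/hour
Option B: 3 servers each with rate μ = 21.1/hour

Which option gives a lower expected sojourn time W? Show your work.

Option A: single server μ = 28.9 (M/M/1)
  ρ_A = 14.3/28.9 = 0.4948
  W_A = 1/(μ-λ) = 1/(28.9-14.3) = 1/14.60 = 0.06849

Option B: 3 servers μ = 21.1 (M/M/3)
  ρ_B = λ/(cμ) = 14.3/(3×21.1) = 0.2259
  Offered load a = λ/μ = cρ = 14.3/21.1 = 0.6777
  P₀ = [ Σₙ₌₀^2 aⁿ/n! + a^3/(3!(1-ρ)) ]⁻¹
  Σ = a^0/0! + a^1/1! + a^2/2! = 1.0000 + 0.6777 + 0.2297 = 1.9074
  a^3/(3!(1-ρ)) = 0.3113/(6 × 0.7741) = 0.06702
  P₀ = 1/(1.9074 + 0.06702) = 0.5065
  Lq = P₀·a^3·ρ / (3!(1-ρ)²) = 0.5065 × 0.3113 × 0.2259 / (6 × 0.5992) = 0.009907
  Wq_B = Lq/λ = 0.0099065/14.3 = 0.00069276
  W_B = Wq_B + 1/μ = 0.00069276 + 0.047393 = 0.04809

Since W_B = 0.04809 < W_A = 0.06849, Option B (multiple servers) has the shorter time in system.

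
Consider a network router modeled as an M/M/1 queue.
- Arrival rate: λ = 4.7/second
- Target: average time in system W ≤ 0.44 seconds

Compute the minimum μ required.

For M/M/1: W = 1/(μ-λ)
Need W ≤ 0.44, so 1/(μ-λ) ≤ 0.44
μ - λ ≥ 1/0.44 = 2.2727
μ ≥ 4.7 + 2.2727 = 6.9727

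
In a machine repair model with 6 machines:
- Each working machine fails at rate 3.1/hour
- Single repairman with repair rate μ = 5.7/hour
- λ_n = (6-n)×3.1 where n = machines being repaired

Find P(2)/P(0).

P(2)/P(0) = ∏_{i=0}^{2-1} λ_i/μ_{i+1}
= (6-0)×3.1/5.7 × (6-1)×3.1/5.7
= 8.8735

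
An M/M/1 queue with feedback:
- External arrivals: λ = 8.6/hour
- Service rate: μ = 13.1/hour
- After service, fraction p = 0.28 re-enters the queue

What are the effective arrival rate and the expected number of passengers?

Effective arrival rate: λ_eff = λ/(1-p) = 8.6/(1-0.28) = 8.6/0.72 = 11.94444444
ρ = λ_eff/μ = 11.94444444/13.1 = 0.9117897
L = ρ/(1-ρ) = 0.9117897/(1-0.9117897) = 10.3365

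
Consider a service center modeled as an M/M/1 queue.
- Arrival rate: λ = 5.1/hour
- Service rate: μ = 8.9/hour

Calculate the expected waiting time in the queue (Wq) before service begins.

First, compute utilization: ρ = λ/μ = 5.1/8.9 = 0.5730
For M/M/1: Wq = λ/(μ(μ-λ))
Wq = 5.1/(8.9 × (8.9-5.1))
Wq = 5.1/(8.9 × 3.80)
Wq = 0.1508 hours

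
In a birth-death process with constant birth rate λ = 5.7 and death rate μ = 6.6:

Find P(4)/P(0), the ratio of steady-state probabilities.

For constant rates: P(n)/P(0) = (λ/μ)^n
P(4)/P(0) = (5.7/6.6)^4 = 0.86364^4 = 0.5563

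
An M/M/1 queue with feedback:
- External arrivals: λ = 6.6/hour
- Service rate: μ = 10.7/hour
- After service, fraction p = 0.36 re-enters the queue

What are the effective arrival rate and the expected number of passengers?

Effective arrival rate: λ_eff = λ/(1-p) = 6.6/(1-0.36) = 6.6/0.64 = 10.3125
ρ = λ_eff/μ = 10.3125/10.7 = 0.963785
L = ρ/(1-ρ) = 0.963785/(1-0.963785) = 26.6129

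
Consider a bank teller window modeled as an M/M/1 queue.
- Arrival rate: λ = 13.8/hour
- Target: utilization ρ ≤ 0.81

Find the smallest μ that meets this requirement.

ρ = λ/μ, so μ = λ/ρ
μ ≥ 13.8/0.81 = 17.0370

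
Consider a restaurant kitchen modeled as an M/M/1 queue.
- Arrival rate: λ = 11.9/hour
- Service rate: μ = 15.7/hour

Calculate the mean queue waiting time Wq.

First, compute utilization: ρ = λ/μ = 11.9/15.7 = 0.7580
For M/M/1: Wq = λ/(μ(μ-λ))
Wq = 11.9/(15.7 × (15.7-11.9))
Wq = 11.9/(15.7 × 3.80)
Wq = 0.1995 hours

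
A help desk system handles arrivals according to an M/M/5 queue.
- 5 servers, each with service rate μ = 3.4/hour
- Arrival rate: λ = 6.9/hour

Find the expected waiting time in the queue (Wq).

Traffic intensity: ρ = λ/(cμ) = 6.9/(5×3.4) = 0.4059
Since ρ = 0.4059 < 1, system is stable.
Offered load a = λ/μ = cρ = 6.9/3.4 = 2.0294
P₀ = [ Σₙ₌₀^4 aⁿ/n! + a^5/(5!(1-ρ)) ]⁻¹
Σ = a^0/0! + a^1/1! + a^2/2! + a^3/3! + a^4/4! = 1.000000 + 2.029412 + 2.059256 + 1.393026 + 0.7067559 = 7.1884
a^5/(5!(1-ρ)) = 34.4232/(120 × 0.5941) = 0.4828
P₀ = 1/(7.1884 + 0.4828) = 0.1304
Lq = P₀·a^5·ρ / (5!(1-ρ)²) = 0.13036 × 34.4232 × 0.40588 / (120 × 0.35298) = 0.04300
Wq = Lq/λ = 0.04300/6.9 = 0.006232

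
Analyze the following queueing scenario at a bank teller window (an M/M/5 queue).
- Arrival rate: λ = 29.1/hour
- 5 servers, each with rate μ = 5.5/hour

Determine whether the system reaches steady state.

Stability requires ρ = λ/(cμ) < 1
ρ = 29.1/(5 × 5.5) = 29.1/27.50 = 1.0582
Since 1.0582 ≥ 1, the system is UNSTABLE.
Need c > λ/μ = 29.1/5.5 = 5.29.
Minimum servers needed: c = 6.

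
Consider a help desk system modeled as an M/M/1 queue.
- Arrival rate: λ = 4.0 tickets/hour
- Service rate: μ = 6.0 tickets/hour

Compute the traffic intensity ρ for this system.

Server utilization: ρ = λ/μ
ρ = 4.0/6.0 = 0.6667
The server is busy 66.67% of the time.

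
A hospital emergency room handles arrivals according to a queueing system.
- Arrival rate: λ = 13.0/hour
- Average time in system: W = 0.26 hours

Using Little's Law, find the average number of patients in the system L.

Little's Law: L = λW
L = 13.0 × 0.26 = 3.3800 patients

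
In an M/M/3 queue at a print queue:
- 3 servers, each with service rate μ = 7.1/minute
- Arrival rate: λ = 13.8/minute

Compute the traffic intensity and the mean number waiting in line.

Traffic intensity: ρ = λ/(cμ) = 13.8/(3×7.1) = 0.6479
Since ρ = 0.6479 < 1, system is stable.
Offered load a = λ/μ = cρ = 13.8/7.1 = 1.9437
P₀ = [ Σₙ₌₀^2 aⁿ/n! + a^3/(3!(1-ρ)) ]⁻¹
Σ = a^0/0! + a^1/1! + a^2/2! = 1.0000 + 1.9437 + 1.8889 = 4.8326
a^3/(3!(1-ρ)) = 7.3428/(6 × 0.35211) = 3.4756
P₀ = 1/(4.8326 + 3.4756) = 0.1204
Lq = P₀·a^3·ρ / (3!(1-ρ)²) = 0.12036 × 7.3428 × 0.64789 / (6 × 0.12398) = 0.7697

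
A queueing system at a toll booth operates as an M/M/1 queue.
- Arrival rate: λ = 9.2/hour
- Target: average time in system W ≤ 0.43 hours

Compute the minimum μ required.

For M/M/1: W = 1/(μ-λ)
Need W ≤ 0.43, so 1/(μ-λ) ≤ 0.43
μ - λ ≥ 1/0.43 = 2.3256
μ ≥ 9.2 + 2.3256 = 11.5256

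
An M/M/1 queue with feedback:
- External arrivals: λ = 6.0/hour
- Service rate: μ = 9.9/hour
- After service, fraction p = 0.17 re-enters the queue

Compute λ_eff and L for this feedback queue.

Effective arrival rate: λ_eff = λ/(1-p) = 6.0/(1-0.17) = 6.0/0.83 = 7.2289
ρ = λ_eff/μ = 7.2289/9.9 = 0.7302
L = ρ/(1-ρ) = 0.7302/(1-0.7302) = 2.7064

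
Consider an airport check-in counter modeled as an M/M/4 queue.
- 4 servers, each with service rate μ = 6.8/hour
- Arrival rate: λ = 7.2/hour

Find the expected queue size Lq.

Traffic intensity: ρ = λ/(cμ) = 7.2/(4×6.8) = 0.2647
Since ρ = 0.2647 < 1, system is stable.
Offered load a = λ/μ = cρ = 7.2/6.8 = 1.0588
P₀ = [ Σₙ₌₀^3 aⁿ/n! + a^4/(4!(1-ρ)) ]⁻¹
Σ = a^0/0! + a^1/1! + a^2/2! + a^3/3! = 1.0000 + 1.0588 + 0.5606 + 0.1978 = 2.8172
a^4/(4!(1-ρ)) = 1.2569/(24 × 0.7353) = 0.07122
P₀ = 1/(2.8172 + 0.07122) = 0.3462
Lq = P₀·a^4·ρ / (4!(1-ρ)²) = 0.34621 × 1.2569 × 0.26471 / (24 × 0.54066) = 0.008877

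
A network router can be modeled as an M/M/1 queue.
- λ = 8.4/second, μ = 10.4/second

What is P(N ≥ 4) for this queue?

ρ = λ/μ = 8.4/10.4 = 0.8077
P(N ≥ n) = ρⁿ
P(N ≥ 4) = 0.8077^4
P(N ≥ 4) = 0.4256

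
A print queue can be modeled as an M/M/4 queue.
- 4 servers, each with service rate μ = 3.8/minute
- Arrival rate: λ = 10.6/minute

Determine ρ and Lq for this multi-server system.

Traffic intensity: ρ = λ/(cμ) = 10.6/(4×3.8) = 0.6974
Since ρ = 0.6974 < 1, system is stable.
Offered load a = λ/μ = cρ = 10.6/3.8 = 2.7895
P₀ = [ Σₙ₌₀^3 aⁿ/n! + a^4/(4!(1-ρ)) ]⁻¹
Σ = a^0/0! + a^1/1! + a^2/2! + a^3/3! = 1.00000 + 2.78947 + 3.89058 + 3.61756 = 11.2976
a^4/(4!(1-ρ)) = 60.5465/(24 × 0.302632) = 8.3361
P₀ = 1/(11.2976 + 8.3361) = 0.05093
Lq = P₀·a^4·ρ / (4!(1-ρ)²) = 0.050933 × 60.5465 × 0.69737 / (24 × 0.091586) = 0.9784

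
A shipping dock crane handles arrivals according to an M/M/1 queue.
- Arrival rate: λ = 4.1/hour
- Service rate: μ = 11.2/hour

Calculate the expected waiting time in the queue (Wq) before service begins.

First, compute utilization: ρ = λ/μ = 4.1/11.2 = 0.3661
For M/M/1: Wq = λ/(μ(μ-λ))
Wq = 4.1/(11.2 × (11.2-4.1))
Wq = 4.1/(11.2 × 7.10)
Wq = 0.05156 hours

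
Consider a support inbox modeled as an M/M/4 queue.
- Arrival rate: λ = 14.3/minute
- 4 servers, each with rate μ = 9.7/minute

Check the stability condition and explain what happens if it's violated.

Stability requires ρ = λ/(cμ) < 1
ρ = 14.3/(4 × 9.7) = 14.3/38.80 = 0.3686
Since 0.3686 < 1, the system is STABLE.
The servers are busy 36.86% of the time.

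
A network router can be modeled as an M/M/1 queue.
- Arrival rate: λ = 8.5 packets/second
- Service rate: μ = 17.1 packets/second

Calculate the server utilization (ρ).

Server utilization: ρ = λ/μ
ρ = 8.5/17.1 = 0.4971
The server is busy 49.71% of the time.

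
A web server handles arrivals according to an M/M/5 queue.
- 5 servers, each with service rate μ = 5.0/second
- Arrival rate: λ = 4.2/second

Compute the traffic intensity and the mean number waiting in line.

Traffic intensity: ρ = λ/(cμ) = 4.2/(5×5.0) = 0.1680
Since ρ = 0.1680 < 1, system is stable.
Offered load a = λ/μ = cρ = 4.2/5.0 = 0.8400
P₀ = [ Σₙ₌₀^4 aⁿ/n! + a^5/(5!(1-ρ)) ]⁻¹
Σ = a^0/0! + a^1/1! + a^2/2! + a^3/3! + a^4/4! = 1.0000 + 0.8400 + 0.3528 + 0.09878 + 0.02074 = 2.3123
a^5/(5!(1-ρ)) = 0.4182/(120 × 0.8320) = 0.004189
P₀ = 1/(2.3123 + 0.004189) = 0.4317
Lq = P₀·a^5·ρ / (5!(1-ρ)²) = 0.4317 × 0.4182 × 0.1680 / (120 × 0.6922) = 0.0003651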